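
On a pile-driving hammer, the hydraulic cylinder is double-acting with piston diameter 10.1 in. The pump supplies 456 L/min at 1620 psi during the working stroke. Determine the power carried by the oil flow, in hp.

W ≈ 114 hp

Hydraulic power = P × Q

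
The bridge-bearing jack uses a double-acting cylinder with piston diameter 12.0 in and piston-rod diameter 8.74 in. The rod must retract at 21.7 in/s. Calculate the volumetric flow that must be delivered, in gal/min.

Rod-side annular area A_ann = π/4 × (12.0² − 8.74²) = 53.10 in^2
Q = A × v

Q ≈ 299 gal/min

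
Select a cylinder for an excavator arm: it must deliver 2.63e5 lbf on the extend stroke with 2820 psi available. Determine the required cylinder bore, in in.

D ≈ 10.9 in

Extension force acts on the full piston face: F = P × (π/4)D².
D = √(4F / (πP)) = √(4 × 2.63e5 lbf / (π × 2820 psi))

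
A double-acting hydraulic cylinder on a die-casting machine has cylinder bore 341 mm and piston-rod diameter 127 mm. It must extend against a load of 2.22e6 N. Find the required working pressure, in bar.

P ≈ 243 bar

Cap-side area A_cap = π/4 × (341 mm)² = 91330 mm^2
P = F / A = 2.22e6 N / A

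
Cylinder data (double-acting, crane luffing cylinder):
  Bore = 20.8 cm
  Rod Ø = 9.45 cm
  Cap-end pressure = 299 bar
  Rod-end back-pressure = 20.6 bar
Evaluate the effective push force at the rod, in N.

F ≈ 9.60e5 N

Cap-side area A_cap = π/4 × (20.8 cm)² = 339.8 cm^2
Rod-side annular area A_ann = π/4 × (20.8² − 9.45²) = 269.7 cm^2
Net thrust = P_cap·A_cap − P_rod·A_ann = 1.016e6 N − 55550 N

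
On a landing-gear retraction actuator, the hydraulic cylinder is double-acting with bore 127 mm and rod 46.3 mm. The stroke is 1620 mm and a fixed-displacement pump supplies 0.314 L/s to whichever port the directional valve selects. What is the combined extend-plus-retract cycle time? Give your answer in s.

t ≈ 122 s

Cap-side area A_cap = π/4 × (127 mm)² = 12670 mm^2
Rod-side annular area A_ann = π/4 × (127² − 46.3²) = 10980 mm^2
t_ext = A_cap·L/Q = 65.36 s
t_ret = A_ann·L/Q = 56.67 s
t_cycle = t_ext + t_ret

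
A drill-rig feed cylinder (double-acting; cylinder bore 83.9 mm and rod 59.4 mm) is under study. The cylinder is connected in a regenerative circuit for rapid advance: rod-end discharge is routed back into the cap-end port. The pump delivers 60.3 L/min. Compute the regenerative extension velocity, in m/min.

In regeneration the rod-end outflow joins the pump flow into the cap end, so the net volume the pump must supply per unit advance equals the rod cross-section area.
Rod cross-section A_rod = π/4 × (59.4 mm)² = 2771 mm^2
v = Q_pump / A_rod

v ≈ 21.8 m/min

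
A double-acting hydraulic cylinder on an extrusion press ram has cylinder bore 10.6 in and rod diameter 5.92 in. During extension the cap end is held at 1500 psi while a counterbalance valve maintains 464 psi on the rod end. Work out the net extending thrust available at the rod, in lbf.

F ≈ 1.04e5 lbf

Cap-side area A_cap = π/4 × (10.6 in)² = 88.25 in^2
Rod-side annular area A_ann = π/4 × (10.6² − 5.92²) = 60.72 in^2
Net thrust = P_cap·A_cap − P_rod·A_ann = 1.324e5 lbf − 28170 lbf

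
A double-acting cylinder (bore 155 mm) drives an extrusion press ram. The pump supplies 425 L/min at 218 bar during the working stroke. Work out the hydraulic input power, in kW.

Hydraulic power = P × Q

W ≈ 154 kW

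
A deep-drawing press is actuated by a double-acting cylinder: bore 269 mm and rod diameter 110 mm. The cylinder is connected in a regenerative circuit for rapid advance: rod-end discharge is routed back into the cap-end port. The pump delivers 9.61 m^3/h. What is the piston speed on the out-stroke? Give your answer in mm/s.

v ≈ 281 mm/s

In regeneration the rod-end outflow joins the pump flow into the cap end, so the net volume the pump must supply per unit advance equals the rod cross-section area.
Rod cross-section A_rod = π/4 × (110 mm)² = 9503 mm^2
v = Q_pump / A_rod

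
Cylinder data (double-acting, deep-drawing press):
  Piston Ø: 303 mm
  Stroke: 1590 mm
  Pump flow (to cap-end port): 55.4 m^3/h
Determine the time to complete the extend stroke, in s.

Cap-side area A_cap = π/4 × (303 mm)² = 72110 mm^2
Swept volume V = A × L; t = V / Q = A·L / Q

t ≈ 7.45 s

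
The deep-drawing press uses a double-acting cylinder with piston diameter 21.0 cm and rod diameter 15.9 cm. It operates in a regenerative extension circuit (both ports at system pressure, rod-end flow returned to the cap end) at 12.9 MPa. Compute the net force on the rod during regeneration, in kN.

With equal pressure on both faces, forces on the annular region cancel; the net push is pressure × rod cross-section.
Rod cross-section A_rod = π/4 × (15.9 cm)² = 198.6 cm^2
F = P × A_rod

F ≈ 256 kN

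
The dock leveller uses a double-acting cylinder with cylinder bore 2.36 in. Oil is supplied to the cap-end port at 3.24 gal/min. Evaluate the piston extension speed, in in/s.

v ≈ 2.85 in/s

Cap-side area A_cap = π/4 × (2.36 in)² = 4.374 in^2
v = Q / A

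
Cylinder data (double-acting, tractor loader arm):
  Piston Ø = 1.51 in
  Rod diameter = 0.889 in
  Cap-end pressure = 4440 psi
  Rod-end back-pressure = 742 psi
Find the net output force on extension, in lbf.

Cap-side area A_cap = π/4 × (1.51 in)² = 1.791 in^2
Rod-side annular area A_ann = π/4 × (1.51² − 0.889²) = 1.170 in^2
Net thrust = P_cap·A_cap − P_rod·A_ann = 7951 lbf − 868.2 lbf

F ≈ 7080 lbf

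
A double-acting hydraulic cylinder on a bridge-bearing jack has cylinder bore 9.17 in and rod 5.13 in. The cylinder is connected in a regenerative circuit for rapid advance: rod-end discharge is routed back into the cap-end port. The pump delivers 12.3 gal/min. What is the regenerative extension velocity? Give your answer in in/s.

In regeneration the rod-end outflow joins the pump flow into the cap end, so the net volume the pump must supply per unit advance equals the rod cross-section area.
Rod cross-section A_rod = π/4 × (5.13 in)² = 20.67 in^2
v = Q_pump / A_rod

v ≈ 2.29 in/s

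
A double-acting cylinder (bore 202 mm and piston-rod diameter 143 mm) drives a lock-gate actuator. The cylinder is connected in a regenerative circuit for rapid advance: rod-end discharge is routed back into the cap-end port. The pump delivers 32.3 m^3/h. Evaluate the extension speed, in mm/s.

In regeneration the rod-end outflow joins the pump flow into the cap end, so the net volume the pump must supply per unit advance equals the rod cross-section area.
Rod cross-section A_rod = π/4 × (143 mm)² = 16060 mm^2
v = Q_pump / A_rod

v ≈ 559 mm/s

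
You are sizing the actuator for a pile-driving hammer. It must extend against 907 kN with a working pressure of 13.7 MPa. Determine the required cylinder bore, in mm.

D ≈ 290 mm

Extension force acts on the full piston face: F = P × (π/4)D².
D = √(4F / (πP)) = √(4 × 907 kN / (π × 13.7 MPa))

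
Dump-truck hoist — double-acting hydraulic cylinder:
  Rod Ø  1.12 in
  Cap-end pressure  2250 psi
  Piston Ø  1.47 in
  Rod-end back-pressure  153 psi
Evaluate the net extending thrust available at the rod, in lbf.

Cap-side area A_cap = π/4 × (1.47 in)² = 1.697 in^2
Rod-side annular area A_ann = π/4 × (1.47² − 1.12²) = 0.7120 in^2
Net thrust = P_cap·A_cap − P_rod·A_ann = 3819 lbf − 108.9 lbf

F ≈ 3710 lbf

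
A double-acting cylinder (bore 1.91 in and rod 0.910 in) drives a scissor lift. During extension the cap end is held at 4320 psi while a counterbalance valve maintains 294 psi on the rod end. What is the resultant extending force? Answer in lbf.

Cap-side area A_cap = π/4 × (1.91 in)² = 2.865 in^2
Rod-side annular area A_ann = π/4 × (1.91² − 0.910²) = 2.215 in^2
Net thrust = P_cap·A_cap − P_rod·A_ann = 12380 lbf − 651.2 lbf

F ≈ 11700 lbf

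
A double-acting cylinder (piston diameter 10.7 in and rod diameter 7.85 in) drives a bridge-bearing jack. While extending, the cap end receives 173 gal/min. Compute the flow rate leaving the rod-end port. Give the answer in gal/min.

Q_out ≈ 79.9 gal/min

Cap-side area A_cap = π/4 × (10.7 in)² = 89.92 in^2
Rod-side annular area A_ann = π/4 × (10.7² − 7.85²) = 41.52 in^2
Piston speed v = Q_in/A_cap; rod-end outflow Q_out = v × A_ann = Q_in × A_ann/A_cap.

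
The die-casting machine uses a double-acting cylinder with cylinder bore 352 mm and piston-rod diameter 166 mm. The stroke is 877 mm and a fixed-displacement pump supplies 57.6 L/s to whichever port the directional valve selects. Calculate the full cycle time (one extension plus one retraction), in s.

Cap-side area A_cap = π/4 × (352 mm)² = 97310 mm^2
Rod-side annular area A_ann = π/4 × (352² − 166²) = 75670 mm^2
t_ext = A_cap·L/Q = 1.482 s
t_ret = A_ann·L/Q = 1.152 s
t_cycle = t_ext + t_ret

t ≈ 2.63 s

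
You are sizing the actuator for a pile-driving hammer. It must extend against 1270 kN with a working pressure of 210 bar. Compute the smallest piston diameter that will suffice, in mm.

Extension force acts on the full piston face: F = P × (π/4)D².
D = √(4F / (πP)) = √(4 × 1270 kN / (π × 210 bar))

D ≈ 277 mm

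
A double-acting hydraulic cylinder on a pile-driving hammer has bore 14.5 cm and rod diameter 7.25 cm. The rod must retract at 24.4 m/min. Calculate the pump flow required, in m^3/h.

Q ≈ 18.1 m^3/h

Rod-side annular area A_ann = π/4 × (14.5² − 7.25²) = 123.8 cm^2
Q = A × v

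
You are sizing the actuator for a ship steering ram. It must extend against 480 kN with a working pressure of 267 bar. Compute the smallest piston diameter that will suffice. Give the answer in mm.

D ≈ 151 mm

Extension force acts on the full piston face: F = P × (π/4)D².
D = √(4F / (πP)) = √(4 × 480 kN / (π × 267 bar))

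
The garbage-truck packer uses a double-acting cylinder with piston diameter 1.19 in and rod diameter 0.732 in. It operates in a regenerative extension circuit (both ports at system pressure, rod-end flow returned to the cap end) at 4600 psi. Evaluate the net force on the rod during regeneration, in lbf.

With equal pressure on both faces, forces on the annular region cancel; the net push is pressure × rod cross-section.
Rod cross-section A_rod = π/4 × (0.732 in)² = 0.4208 in^2
F = P × A_rod

F ≈ 1940 lbf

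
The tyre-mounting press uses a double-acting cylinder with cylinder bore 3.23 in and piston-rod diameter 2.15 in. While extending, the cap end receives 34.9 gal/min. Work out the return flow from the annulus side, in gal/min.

Cap-side area A_cap = π/4 × (3.23 in)² = 8.194 in^2
Rod-side annular area A_ann = π/4 × (3.23² − 2.15²) = 4.563 in^2
Piston speed v = Q_in/A_cap; rod-end outflow Q_out = v × A_ann = Q_in × A_ann/A_cap.

Q_out ≈ 19.4 gal/min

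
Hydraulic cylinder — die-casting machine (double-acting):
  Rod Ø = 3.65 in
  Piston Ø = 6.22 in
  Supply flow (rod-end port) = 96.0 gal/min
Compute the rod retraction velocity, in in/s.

Rod-side annular area A_ann = π/4 × (6.22² − 3.65²) = 19.92 in^2
Flow into the rod-end port fills the annular volume.
v = Q / A

v ≈ 18.6 in/s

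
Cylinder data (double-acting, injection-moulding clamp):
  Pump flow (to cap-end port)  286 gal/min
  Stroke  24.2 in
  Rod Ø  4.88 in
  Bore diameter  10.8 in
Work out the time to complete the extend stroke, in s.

t ≈ 2.01 s

Cap-side area A_cap = π/4 × (10.8 in)² = 91.61 in^2
Swept volume V = A × L; t = V / Q = A·L / Q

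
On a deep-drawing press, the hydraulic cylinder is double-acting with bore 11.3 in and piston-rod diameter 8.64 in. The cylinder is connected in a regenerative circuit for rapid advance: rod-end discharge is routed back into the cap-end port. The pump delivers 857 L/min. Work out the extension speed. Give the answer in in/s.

In regeneration the rod-end outflow joins the pump flow into the cap end, so the net volume the pump must supply per unit advance equals the rod cross-section area.
Rod cross-section A_rod = π/4 × (8.64 in)² = 58.63 in^2
v = Q_pump / A_rod

v ≈ 14.9 in/s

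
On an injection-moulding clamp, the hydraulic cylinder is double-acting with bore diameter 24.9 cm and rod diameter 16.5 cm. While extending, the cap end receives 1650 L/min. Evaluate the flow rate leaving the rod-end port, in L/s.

Cap-side area A_cap = π/4 × (24.9 cm)² = 487.0 cm^2
Rod-side annular area A_ann = π/4 × (24.9² − 16.5²) = 273.1 cm^2
Piston speed v = Q_in/A_cap; rod-end outflow Q_out = v × A_ann = Q_in × A_ann/A_cap.

Q_out ≈ 15.4 L/s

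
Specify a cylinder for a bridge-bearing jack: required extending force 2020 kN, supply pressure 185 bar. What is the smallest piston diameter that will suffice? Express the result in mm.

Extension force acts on the full piston face: F = P × (π/4)D².
D = √(4F / (πP)) = √(4 × 2020 kN / (π × 185 bar))

D ≈ 373 mm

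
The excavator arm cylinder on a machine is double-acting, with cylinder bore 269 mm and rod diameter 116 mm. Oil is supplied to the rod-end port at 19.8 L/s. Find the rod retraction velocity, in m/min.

v ≈ 25.7 m/min

Rod-side annular area A_ann = π/4 × (269² − 116²) = 46260 mm^2
Flow into the rod-end port fills the annular volume.
v = Q / A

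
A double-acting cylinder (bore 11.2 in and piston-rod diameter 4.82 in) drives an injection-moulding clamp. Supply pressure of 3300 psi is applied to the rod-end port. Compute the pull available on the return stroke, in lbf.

Rod-side annular area A_ann = π/4 × (11.2² − 4.82²) = 80.27 in^2
On retraction the pressure acts on the annular area (bore minus rod).
F = P × A_ann

F ≈ 2.65e5 lbf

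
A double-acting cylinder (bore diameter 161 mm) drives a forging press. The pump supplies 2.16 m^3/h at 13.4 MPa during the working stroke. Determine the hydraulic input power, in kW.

Hydraulic power = P × Q

W ≈ 8.04 kW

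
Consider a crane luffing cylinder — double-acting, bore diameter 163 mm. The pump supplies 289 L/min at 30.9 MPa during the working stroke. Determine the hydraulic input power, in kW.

W ≈ 149 kW

Hydraulic power = P × Q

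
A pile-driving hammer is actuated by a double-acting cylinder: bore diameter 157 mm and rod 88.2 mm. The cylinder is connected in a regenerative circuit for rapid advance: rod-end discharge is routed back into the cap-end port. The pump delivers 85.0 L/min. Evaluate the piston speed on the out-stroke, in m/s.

In regeneration the rod-end outflow joins the pump flow into the cap end, so the net volume the pump must supply per unit advance equals the rod cross-section area.
Rod cross-section A_rod = π/4 × (88.2 mm)² = 6110 mm^2
v = Q_pump / A_rod

v ≈ 0.232 m/s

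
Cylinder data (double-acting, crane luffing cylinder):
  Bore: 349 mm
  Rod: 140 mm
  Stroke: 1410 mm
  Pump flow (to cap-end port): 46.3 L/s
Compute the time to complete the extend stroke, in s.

t ≈ 2.91 s

Cap-side area A_cap = π/4 × (349 mm)² = 95660 mm^2
Swept volume V = A × L; t = V / Q = A·L / Q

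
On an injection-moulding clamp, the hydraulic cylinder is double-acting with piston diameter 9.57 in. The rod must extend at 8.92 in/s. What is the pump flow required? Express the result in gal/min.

Q ≈ 167 gal/min

Cap-side area A_cap = π/4 × (9.57 in)² = 71.93 in^2
Q = A × v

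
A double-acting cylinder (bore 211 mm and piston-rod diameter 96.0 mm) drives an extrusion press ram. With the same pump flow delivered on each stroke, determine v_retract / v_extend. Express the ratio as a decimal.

v_ret/v_ext ≈ 1.26

Cap-side area A_cap = π/4 × (211 mm)² = 34970 mm^2
Rod-side annular area A_ann = π/4 × (211² − 96.0²) = 27730 mm^2
For equal Q, v ∝ 1/A, so v_ret/v_ext = A_cap/A_ann.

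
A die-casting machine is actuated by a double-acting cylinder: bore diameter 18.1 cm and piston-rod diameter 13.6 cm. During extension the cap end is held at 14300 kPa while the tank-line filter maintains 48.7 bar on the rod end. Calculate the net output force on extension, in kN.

Cap-side area A_cap = π/4 × (18.1 cm)² = 257.3 cm^2
Rod-side annular area A_ann = π/4 × (18.1² − 13.6²) = 112.0 cm^2
Net thrust = P_cap·A_cap − P_rod·A_ann = 367.9 kN − 54.56 kN

F ≈ 313 kN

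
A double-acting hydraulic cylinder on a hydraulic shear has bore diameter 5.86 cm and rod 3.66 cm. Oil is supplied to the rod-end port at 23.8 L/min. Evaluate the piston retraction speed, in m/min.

v ≈ 14.5 m/min

Rod-side annular area A_ann = π/4 × (5.86² − 3.66²) = 16.45 cm^2
Flow into the rod-end port fills the annular volume.
v = Q / A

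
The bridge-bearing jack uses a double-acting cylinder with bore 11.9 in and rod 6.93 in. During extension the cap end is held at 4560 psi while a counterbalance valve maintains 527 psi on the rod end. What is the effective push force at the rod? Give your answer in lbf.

F ≈ 4.68e5 lbf

Cap-side area A_cap = π/4 × (11.9 in)² = 111.2 in^2
Rod-side annular area A_ann = π/4 × (11.9² − 6.93²) = 73.50 in^2
Net thrust = P_cap·A_cap − P_rod·A_ann = 5.072e5 lbf − 38740 lbf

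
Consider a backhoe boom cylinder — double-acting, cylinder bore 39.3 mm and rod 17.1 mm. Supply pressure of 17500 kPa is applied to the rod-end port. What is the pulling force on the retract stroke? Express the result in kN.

F ≈ 17.2 kN

Rod-side annular area A_ann = π/4 × (39.3² − 17.1²) = 983.4 mm^2
On retraction the pressure acts on the annular area (bore minus rod).
F = P × A_ann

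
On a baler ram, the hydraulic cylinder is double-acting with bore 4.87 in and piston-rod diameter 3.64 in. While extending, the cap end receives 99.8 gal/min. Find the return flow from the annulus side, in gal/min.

Cap-side area A_cap = π/4 × (4.87 in)² = 18.63 in^2
Rod-side annular area A_ann = π/4 × (4.87² − 3.64²) = 8.221 in^2
Piston speed v = Q_in/A_cap; rod-end outflow Q_out = v × A_ann = Q_in × A_ann/A_cap.

Q_out ≈ 44.0 gal/min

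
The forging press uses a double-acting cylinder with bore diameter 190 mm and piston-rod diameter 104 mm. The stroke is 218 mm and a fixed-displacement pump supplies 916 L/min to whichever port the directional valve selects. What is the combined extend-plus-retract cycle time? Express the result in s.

Cap-side area A_cap = π/4 × (190 mm)² = 28350 mm^2
Rod-side annular area A_ann = π/4 × (190² − 104²) = 19860 mm^2
t_ext = A_cap·L/Q = 0.4049 s
t_ret = A_ann·L/Q = 0.2836 s
t_cycle = t_ext + t_ret

t ≈ 0.688 s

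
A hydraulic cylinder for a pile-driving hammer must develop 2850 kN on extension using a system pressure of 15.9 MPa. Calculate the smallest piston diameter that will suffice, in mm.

Extension force acts on the full piston face: F = P × (π/4)D².
D = √(4F / (πP)) = √(4 × 2850 kN / (π × 15.9 MPa))

D ≈ 478 mm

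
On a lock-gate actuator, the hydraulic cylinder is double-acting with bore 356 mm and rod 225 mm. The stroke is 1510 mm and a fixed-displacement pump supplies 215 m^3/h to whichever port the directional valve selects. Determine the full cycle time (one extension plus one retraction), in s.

Cap-side area A_cap = π/4 × (356 mm)² = 99540 mm^2
Rod-side annular area A_ann = π/4 × (356² − 225²) = 59780 mm^2
t_ext = A_cap·L/Q = 2.517 s
t_ret = A_ann·L/Q = 1.511 s
t_cycle = t_ext + t_ret

t ≈ 4.03 s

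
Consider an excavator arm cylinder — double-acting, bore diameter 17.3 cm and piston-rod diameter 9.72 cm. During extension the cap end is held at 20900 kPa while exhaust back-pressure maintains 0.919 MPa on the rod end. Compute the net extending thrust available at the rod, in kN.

F ≈ 476 kN

Cap-side area A_cap = π/4 × (17.3 cm)² = 235.1 cm^2
Rod-side annular area A_ann = π/4 × (17.3² − 9.72²) = 160.9 cm^2
Net thrust = P_cap·A_cap − P_rod·A_ann = 491.3 kN − 14.78 kN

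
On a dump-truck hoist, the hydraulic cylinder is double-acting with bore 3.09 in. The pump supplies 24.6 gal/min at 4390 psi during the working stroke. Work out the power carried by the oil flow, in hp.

Hydraulic power = P × Q

W ≈ 63.0 hp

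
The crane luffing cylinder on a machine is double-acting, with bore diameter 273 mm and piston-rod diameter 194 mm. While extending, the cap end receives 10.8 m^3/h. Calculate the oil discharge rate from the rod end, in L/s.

Cap-side area A_cap = π/4 × (273 mm)² = 58530 mm^2
Rod-side annular area A_ann = π/4 × (273² − 194²) = 28980 mm^2
Piston speed v = Q_in/A_cap; rod-end outflow Q_out = v × A_ann = Q_in × A_ann/A_cap.

Q_out ≈ 1.49 L/s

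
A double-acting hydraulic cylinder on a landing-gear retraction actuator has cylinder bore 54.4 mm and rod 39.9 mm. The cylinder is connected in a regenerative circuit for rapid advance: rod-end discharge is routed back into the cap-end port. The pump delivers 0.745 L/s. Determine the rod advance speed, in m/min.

In regeneration the rod-end outflow joins the pump flow into the cap end, so the net volume the pump must supply per unit advance equals the rod cross-section area.
Rod cross-section A_rod = π/4 × (39.9 mm)² = 1250 mm^2
v = Q_pump / A_rod

v ≈ 35.7 m/min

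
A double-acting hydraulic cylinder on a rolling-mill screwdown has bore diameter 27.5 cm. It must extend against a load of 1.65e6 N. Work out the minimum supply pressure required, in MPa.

Cap-side area A_cap = π/4 × (27.5 cm)² = 594.0 cm^2
P = F / A = 1.65e6 N / A

P ≈ 27.8 MPa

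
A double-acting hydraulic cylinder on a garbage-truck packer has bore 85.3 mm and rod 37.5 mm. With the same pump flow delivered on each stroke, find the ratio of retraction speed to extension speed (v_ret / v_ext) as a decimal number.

v_ret/v_ext ≈ 1.24

Cap-side area A_cap = π/4 × (85.3 mm)² = 5715 mm^2
Rod-side annular area A_ann = π/4 × (85.3² − 37.5²) = 4610 mm^2
For equal Q, v ∝ 1/A, so v_ret/v_ext = A_cap/A_ann.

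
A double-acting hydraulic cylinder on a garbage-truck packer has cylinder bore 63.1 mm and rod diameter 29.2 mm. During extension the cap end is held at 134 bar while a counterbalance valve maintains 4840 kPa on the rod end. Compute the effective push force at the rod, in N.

Cap-side area A_cap = π/4 × (63.1 mm)² = 3127 mm^2
Rod-side annular area A_ann = π/4 × (63.1² − 29.2²) = 2457 mm^2
Net thrust = P_cap·A_cap − P_rod·A_ann = 41900 N − 11890 N

F ≈ 30000 N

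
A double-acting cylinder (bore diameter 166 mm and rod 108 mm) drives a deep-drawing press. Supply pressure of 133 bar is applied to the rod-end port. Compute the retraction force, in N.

F ≈ 1.66e5 N

Rod-side annular area A_ann = π/4 × (166² − 108²) = 12480 mm^2
On retraction the pressure acts on the annular area (bore minus rod).
F = P × A_ann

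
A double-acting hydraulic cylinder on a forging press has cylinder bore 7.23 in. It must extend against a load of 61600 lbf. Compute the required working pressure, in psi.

P ≈ 1500 psi

Cap-side area A_cap = π/4 × (7.23 in)² = 41.06 in^2
P = F / A = 61600 lbf / A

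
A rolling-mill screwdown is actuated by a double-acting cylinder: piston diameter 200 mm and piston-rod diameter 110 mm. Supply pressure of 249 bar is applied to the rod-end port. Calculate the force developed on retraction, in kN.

Rod-side annular area A_ann = π/4 × (200² − 110²) = 21910 mm^2
On retraction the pressure acts on the annular area (bore minus rod).
F = P × A_ann

F ≈ 546 kN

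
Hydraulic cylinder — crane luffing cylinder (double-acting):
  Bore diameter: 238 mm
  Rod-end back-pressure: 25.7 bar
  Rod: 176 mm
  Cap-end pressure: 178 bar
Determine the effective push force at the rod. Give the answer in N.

F ≈ 7.40e5 N

Cap-side area A_cap = π/4 × (238 mm)² = 44490 mm^2
Rod-side annular area A_ann = π/4 × (238² − 176²) = 20160 mm^2
Net thrust = P_cap·A_cap − P_rod·A_ann = 7.919e5 N − 51810 N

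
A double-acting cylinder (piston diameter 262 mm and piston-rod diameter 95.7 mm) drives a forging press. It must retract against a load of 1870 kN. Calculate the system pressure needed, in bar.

Rod-side annular area A_ann = π/4 × (262² − 95.7²) = 46720 mm^2
Retraction: pressure acts on the annular area.
P = F / A = 1870 kN / A

P ≈ 400 bar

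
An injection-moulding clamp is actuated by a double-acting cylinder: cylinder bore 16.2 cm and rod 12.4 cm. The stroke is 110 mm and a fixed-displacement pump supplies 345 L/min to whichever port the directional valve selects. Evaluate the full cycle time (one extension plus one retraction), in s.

Cap-side area A_cap = π/4 × (16.2 cm)² = 206.1 cm^2
Rod-side annular area A_ann = π/4 × (16.2² − 12.4²) = 85.36 cm^2
t_ext = A_cap·L/Q = 0.3943 s
t_ret = A_ann·L/Q = 0.1633 s
t_cycle = t_ext + t_ret

t ≈ 0.558 s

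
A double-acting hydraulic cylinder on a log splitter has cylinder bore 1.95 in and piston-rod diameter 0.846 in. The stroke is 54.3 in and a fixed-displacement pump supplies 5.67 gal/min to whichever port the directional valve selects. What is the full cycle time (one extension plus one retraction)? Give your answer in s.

Cap-side area A_cap = π/4 × (1.95 in)² = 2.986 in^2
Rod-side annular area A_ann = π/4 × (1.95² − 0.846²) = 2.424 in^2
t_ext = A_cap·L/Q = 7.429 s
t_ret = A_ann·L/Q = 6.030 s
t_cycle = t_ext + t_ret

t ≈ 13.5 s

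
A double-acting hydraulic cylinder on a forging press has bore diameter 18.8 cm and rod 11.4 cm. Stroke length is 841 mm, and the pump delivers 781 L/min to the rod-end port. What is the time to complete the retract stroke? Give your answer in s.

t ≈ 1.13 s

Rod-side annular area A_ann = π/4 × (18.8² − 11.4²) = 175.5 cm^2
Swept volume V = A × L; t = V / Q = A·L / Q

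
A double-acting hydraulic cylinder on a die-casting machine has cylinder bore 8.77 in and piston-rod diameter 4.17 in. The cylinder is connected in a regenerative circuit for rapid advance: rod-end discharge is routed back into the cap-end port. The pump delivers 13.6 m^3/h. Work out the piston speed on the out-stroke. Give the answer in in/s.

v ≈ 16.9 in/s

In regeneration the rod-end outflow joins the pump flow into the cap end, so the net volume the pump must supply per unit advance equals the rod cross-section area.
Rod cross-section A_rod = π/4 × (4.17 in)² = 13.66 in^2
v = Q_pump / A_rod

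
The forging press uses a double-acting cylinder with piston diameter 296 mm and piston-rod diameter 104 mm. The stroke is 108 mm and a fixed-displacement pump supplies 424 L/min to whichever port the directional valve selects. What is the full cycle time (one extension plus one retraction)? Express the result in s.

t ≈ 1.97 s

Cap-side area A_cap = π/4 × (296 mm)² = 68810 mm^2
Rod-side annular area A_ann = π/4 × (296² − 104²) = 60320 mm^2
t_ext = A_cap·L/Q = 1.052 s
t_ret = A_ann·L/Q = 0.9218 s
t_cycle = t_ext + t_ret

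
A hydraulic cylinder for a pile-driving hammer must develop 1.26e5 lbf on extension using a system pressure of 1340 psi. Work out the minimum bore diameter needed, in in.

D ≈ 10.9 in

Extension force acts on the full piston face: F = P × (π/4)D².
D = √(4F / (πP)) = √(4 × 1.26e5 lbf / (π × 1340 psi))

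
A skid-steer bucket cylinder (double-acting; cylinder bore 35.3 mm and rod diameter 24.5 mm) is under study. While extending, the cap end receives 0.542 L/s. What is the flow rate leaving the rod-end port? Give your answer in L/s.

Cap-side area A_cap = π/4 × (35.3 mm)² = 978.7 mm^2
Rod-side annular area A_ann = π/4 × (35.3² − 24.5²) = 507.2 mm^2
Piston speed v = Q_in/A_cap; rod-end outflow Q_out = v × A_ann = Q_in × A_ann/A_cap.

Q_out ≈ 0.281 L/s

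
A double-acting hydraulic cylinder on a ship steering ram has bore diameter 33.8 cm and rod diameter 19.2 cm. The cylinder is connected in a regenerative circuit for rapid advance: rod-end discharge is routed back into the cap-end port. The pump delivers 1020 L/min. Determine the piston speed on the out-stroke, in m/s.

In regeneration the rod-end outflow joins the pump flow into the cap end, so the net volume the pump must supply per unit advance equals the rod cross-section area.
Rod cross-section A_rod = π/4 × (19.2 cm)² = 289.5 cm^2
v = Q_pump / A_rod

v ≈ 0.587 m/s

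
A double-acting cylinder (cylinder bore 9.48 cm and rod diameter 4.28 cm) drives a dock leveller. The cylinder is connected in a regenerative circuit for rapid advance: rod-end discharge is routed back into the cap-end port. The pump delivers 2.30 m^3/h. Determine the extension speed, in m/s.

v ≈ 0.444 m/s

In regeneration the rod-end outflow joins the pump flow into the cap end, so the net volume the pump must supply per unit advance equals the rod cross-section area.
Rod cross-section A_rod = π/4 × (4.28 cm)² = 14.39 cm^2
v = Q_pump / A_rod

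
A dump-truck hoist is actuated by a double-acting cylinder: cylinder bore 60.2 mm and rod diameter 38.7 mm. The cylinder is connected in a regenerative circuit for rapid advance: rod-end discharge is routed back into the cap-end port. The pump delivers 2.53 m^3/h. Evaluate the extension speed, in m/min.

v ≈ 35.8 m/min

In regeneration the rod-end outflow joins the pump flow into the cap end, so the net volume the pump must supply per unit advance equals the rod cross-section area.
Rod cross-section A_rod = π/4 × (38.7 mm)² = 1176 mm^2
v = Q_pump / A_rod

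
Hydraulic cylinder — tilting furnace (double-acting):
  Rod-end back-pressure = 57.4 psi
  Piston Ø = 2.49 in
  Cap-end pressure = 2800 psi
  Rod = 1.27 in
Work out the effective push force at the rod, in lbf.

F ≈ 13400 lbf

Cap-side area A_cap = π/4 × (2.49 in)² = 4.870 in^2
Rod-side annular area A_ann = π/4 × (2.49² − 1.27²) = 3.603 in^2
Net thrust = P_cap·A_cap − P_rod·A_ann = 13630 lbf − 206.8 lbf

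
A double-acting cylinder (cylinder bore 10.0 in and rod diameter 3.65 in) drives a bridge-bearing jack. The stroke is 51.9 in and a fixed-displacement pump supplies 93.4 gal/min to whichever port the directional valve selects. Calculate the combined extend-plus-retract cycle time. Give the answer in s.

t ≈ 21.2 s

Cap-side area A_cap = π/4 × (10.0 in)² = 78.54 in^2
Rod-side annular area A_ann = π/4 × (10.0² − 3.65²) = 68.08 in^2
t_ext = A_cap·L/Q = 11.34 s
t_ret = A_ann·L/Q = 9.826 s
t_cycle = t_ext + t_ret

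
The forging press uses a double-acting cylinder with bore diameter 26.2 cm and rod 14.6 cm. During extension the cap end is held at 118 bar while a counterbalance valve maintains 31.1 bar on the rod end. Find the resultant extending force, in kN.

F ≈ 521 kN

Cap-side area A_cap = π/4 × (26.2 cm)² = 539.1 cm^2
Rod-side annular area A_ann = π/4 × (26.2² − 14.6²) = 371.7 cm^2
Net thrust = P_cap·A_cap − P_rod·A_ann = 636.2 kN − 115.6 kN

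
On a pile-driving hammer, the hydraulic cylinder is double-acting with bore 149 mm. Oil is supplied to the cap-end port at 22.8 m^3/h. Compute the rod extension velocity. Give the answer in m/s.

Cap-side area A_cap = π/4 × (149 mm)² = 17440 mm^2
v = Q / A

v ≈ 0.363 m/s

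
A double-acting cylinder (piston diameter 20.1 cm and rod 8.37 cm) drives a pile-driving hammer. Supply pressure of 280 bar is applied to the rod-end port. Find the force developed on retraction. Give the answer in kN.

F ≈ 734 kN

Rod-side annular area A_ann = π/4 × (20.1² − 8.37²) = 262.3 cm^2
On retraction the pressure acts on the annular area (bore minus rod).
F = P × A_ann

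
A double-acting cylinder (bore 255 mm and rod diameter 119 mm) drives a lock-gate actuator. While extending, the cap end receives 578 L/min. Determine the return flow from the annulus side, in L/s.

Cap-side area A_cap = π/4 × (255 mm)² = 51070 mm^2
Rod-side annular area A_ann = π/4 × (255² − 119²) = 39950 mm^2
Piston speed v = Q_in/A_cap; rod-end outflow Q_out = v × A_ann = Q_in × A_ann/A_cap.

Q_out ≈ 7.54 L/s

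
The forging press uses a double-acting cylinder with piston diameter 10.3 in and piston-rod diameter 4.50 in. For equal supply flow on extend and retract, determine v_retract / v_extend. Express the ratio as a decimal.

Cap-side area A_cap = π/4 × (10.3 in)² = 83.32 in^2
Rod-side annular area A_ann = π/4 × (10.3² − 4.50²) = 67.42 in^2
For equal Q, v ∝ 1/A, so v_ret/v_ext = A_cap/A_ann.

v_ret/v_ext ≈ 1.24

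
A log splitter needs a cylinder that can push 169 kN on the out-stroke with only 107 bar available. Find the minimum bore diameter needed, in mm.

Extension force acts on the full piston face: F = P × (π/4)D².
D = √(4F / (πP)) = √(4 × 169 kN / (π × 107 bar))

D ≈ 142 mm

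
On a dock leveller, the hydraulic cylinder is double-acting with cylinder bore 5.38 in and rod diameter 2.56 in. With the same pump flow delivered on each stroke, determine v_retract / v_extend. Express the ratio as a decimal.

Cap-side area A_cap = π/4 × (5.38 in)² = 22.73 in^2
Rod-side annular area A_ann = π/4 × (5.38² − 2.56²) = 17.59 in^2
For equal Q, v ∝ 1/A, so v_ret/v_ext = A_cap/A_ann.

v_ret/v_ext ≈ 1.29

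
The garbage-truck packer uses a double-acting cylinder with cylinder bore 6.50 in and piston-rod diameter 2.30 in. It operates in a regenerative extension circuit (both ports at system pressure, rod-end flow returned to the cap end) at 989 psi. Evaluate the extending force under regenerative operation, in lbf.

With equal pressure on both faces, forces on the annular region cancel; the net push is pressure × rod cross-section.
Rod cross-section A_rod = π/4 × (2.30 in)² = 4.155 in^2
F = P × A_rod

F ≈ 4110 lbf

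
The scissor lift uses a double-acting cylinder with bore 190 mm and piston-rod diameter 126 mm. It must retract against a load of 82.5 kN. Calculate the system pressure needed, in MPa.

Rod-side annular area A_ann = π/4 × (190² − 126²) = 15880 mm^2
Retraction: pressure acts on the annular area.
P = F / A = 82.5 kN / A

P ≈ 5.19 MPa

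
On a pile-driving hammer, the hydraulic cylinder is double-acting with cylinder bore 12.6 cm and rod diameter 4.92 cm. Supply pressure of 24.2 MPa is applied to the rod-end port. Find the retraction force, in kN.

Rod-side annular area A_ann = π/4 × (12.6² − 4.92²) = 105.7 cm^2
On retraction the pressure acts on the annular area (bore minus rod).
F = P × A_ann

F ≈ 256 kN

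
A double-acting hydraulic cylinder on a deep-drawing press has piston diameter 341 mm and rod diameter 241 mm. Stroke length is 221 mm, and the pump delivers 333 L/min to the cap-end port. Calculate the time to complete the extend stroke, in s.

t ≈ 3.64 s

Cap-side area A_cap = π/4 × (341 mm)² = 91330 mm^2
Swept volume V = A × L; t = V / Q = A·L / Q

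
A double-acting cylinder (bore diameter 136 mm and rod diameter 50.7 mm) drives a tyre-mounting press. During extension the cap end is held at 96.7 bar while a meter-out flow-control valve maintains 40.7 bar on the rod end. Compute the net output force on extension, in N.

Cap-side area A_cap = π/4 × (136 mm)² = 14530 mm^2
Rod-side annular area A_ann = π/4 × (136² − 50.7²) = 12510 mm^2
Net thrust = P_cap·A_cap − P_rod·A_ann = 1.405e5 N − 50910 N

F ≈ 89600 N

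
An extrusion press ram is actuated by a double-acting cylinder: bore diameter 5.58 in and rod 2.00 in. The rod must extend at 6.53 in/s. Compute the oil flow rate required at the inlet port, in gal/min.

Q ≈ 41.5 gal/min

Cap-side area A_cap = π/4 × (5.58 in)² = 24.45 in^2
Q = A × v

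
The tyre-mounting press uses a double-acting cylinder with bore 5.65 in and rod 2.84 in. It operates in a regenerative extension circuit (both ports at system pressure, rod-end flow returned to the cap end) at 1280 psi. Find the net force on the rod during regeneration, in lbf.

With equal pressure on both faces, forces on the annular region cancel; the net push is pressure × rod cross-section.
Rod cross-section A_rod = π/4 × (2.84 in)² = 6.335 in^2
F = P × A_rod

F ≈ 8110 lbf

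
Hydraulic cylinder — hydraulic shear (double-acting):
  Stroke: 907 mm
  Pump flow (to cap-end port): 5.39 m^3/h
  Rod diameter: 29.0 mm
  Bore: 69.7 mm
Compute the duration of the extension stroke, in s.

Cap-side area A_cap = π/4 × (69.7 mm)² = 3816 mm^2
Swept volume V = A × L; t = V / Q = A·L / Q

t ≈ 2.31 s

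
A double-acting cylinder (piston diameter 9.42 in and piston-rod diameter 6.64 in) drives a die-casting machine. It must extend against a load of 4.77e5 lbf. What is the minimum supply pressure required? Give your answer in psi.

P ≈ 6840 psi

Cap-side area A_cap = π/4 × (9.42 in)² = 69.69 in^2
P = F / A = 4.77e5 lbf / A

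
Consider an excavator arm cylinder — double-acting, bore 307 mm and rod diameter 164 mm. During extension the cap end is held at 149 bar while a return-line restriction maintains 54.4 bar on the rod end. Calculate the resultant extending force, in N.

F ≈ 8.15e5 N

Cap-side area A_cap = π/4 × (307 mm)² = 74020 mm^2
Rod-side annular area A_ann = π/4 × (307² − 164²) = 52900 mm^2
Net thrust = P_cap·A_cap − P_rod·A_ann = 1.103e6 N − 2.878e5 N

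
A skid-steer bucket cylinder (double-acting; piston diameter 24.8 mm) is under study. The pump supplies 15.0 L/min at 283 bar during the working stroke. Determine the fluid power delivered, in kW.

Hydraulic power = P × Q

W ≈ 7.08 kW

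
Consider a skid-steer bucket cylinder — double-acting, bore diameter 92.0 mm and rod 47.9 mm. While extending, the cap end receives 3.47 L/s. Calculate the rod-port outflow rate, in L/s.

Cap-side area A_cap = π/4 × (92.0 mm)² = 6648 mm^2
Rod-side annular area A_ann = π/4 × (92.0² − 47.9²) = 4846 mm^2
Piston speed v = Q_in/A_cap; rod-end outflow Q_out = v × A_ann = Q_in × A_ann/A_cap.

Q_out ≈ 2.53 L/s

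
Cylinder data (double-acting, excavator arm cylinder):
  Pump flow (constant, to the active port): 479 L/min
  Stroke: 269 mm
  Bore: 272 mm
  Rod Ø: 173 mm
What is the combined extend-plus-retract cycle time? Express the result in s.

Cap-side area A_cap = π/4 × (272 mm)² = 58110 mm^2
Rod-side annular area A_ann = π/4 × (272² − 173²) = 34600 mm^2
t_ext = A_cap·L/Q = 1.958 s
t_ret = A_ann·L/Q = 1.166 s
t_cycle = t_ext + t_ret

t ≈ 3.12 s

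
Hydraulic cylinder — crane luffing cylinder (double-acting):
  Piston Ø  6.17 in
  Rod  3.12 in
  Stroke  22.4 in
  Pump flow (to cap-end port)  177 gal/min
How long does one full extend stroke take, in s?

t ≈ 0.983 s

Cap-side area A_cap = π/4 × (6.17 in)² = 29.90 in^2
Swept volume V = A × L; t = V / Q = A·L / Q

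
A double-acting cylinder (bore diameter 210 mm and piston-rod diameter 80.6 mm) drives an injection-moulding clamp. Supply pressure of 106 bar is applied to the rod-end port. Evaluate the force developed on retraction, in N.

F ≈ 3.13e5 N

Rod-side annular area A_ann = π/4 × (210² − 80.6²) = 29530 mm^2
On retraction the pressure acts on the annular area (bore minus rod).
F = P × A_ann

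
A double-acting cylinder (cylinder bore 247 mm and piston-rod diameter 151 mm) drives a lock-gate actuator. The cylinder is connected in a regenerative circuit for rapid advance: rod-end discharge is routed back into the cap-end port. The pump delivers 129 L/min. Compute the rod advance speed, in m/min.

In regeneration the rod-end outflow joins the pump flow into the cap end, so the net volume the pump must supply per unit advance equals the rod cross-section area.
Rod cross-section A_rod = π/4 × (151 mm)² = 17910 mm^2
v = Q_pump / A_rod

v ≈ 7.20 m/min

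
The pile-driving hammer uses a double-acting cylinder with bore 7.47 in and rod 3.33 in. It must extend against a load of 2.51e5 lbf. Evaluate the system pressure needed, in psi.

P ≈ 5730 psi

Cap-side area A_cap = π/4 × (7.47 in)² = 43.83 in^2
P = F / A = 2.51e5 lbf / A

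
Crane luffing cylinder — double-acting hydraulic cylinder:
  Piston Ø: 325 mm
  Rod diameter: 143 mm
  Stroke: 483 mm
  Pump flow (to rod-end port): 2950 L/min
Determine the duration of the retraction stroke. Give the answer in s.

Rod-side annular area A_ann = π/4 × (325² − 143²) = 66900 mm^2
Swept volume V = A × L; t = V / Q = A·L / Q

t ≈ 0.657 s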